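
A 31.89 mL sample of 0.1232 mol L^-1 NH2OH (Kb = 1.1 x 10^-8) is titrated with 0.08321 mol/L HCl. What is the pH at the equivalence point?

n(NH2OH) = 0.1232 x 0.03189 = 0.003929 mol; V(HCl) at equivalence = 0.003929/0.08321 = 0.04722 L.
At equivalence the base is fully converted to NH3OH+; total volume = 0.07911 L, so [NH3OH+] = 0.003929/0.07911 = 0.04967 M.
Ka(NH3OH+) = Kw/Kb = 1.0e-14 / 1.1 x 10^-8 = 9.09e-7.
[H^+] = sqrt(Ka x [NH3OH+]) = sqrt(9.09e-7 x 0.04967) = 0.000212 M.
pH = -log(0.000212) = 3.67.

3.67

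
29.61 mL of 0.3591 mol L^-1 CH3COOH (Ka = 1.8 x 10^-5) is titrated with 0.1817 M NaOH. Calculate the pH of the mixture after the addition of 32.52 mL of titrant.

Initial n(CH3COOH) = 0.3591 x 0.02961 = 0.01063 mol.
n(NaOH) added = 0.1817 x 0.03252 = 0.005909 mol, converting that many moles of CH3COOH to CH3COO-.
Remaining n(CH3COOH) = 0.004724 mol; n(CH3COO-) = 0.005909 mol.
By Henderson-Hasselbalch, pH = pKa + log([A^-]/[HA]) = 4.74 + log(0.005909/0.004724) = 4.74 + (+0.10) = 4.84.

4.84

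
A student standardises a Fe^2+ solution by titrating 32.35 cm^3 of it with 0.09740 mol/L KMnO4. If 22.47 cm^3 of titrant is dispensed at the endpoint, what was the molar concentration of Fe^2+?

0.338 M

n(KMnO4) = 0.09740 x 0.02247 = 0.002189 mol.
From the balanced equation, 1 mol KMnO4 reacts with 5 mol Fe^2+, so n(Fe^2+) = 0.002189 x 5/1 = 0.01094 mol.
[Fe^2+] = 0.01094 / 0.03235 L = 0.338 M.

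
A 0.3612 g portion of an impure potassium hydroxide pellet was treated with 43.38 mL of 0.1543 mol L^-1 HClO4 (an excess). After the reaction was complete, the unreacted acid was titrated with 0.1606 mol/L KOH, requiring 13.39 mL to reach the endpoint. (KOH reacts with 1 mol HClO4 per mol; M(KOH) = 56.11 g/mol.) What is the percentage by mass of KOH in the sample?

Total n(HClO4) added = 0.1543 x 0.04338 = 0.006694 mol.
n(KOH) used = 0.1606 x 0.01339 = 0.002150 mol, which equals the excess n(HClO4).
So n(HClO4) consumed by the sample = 0.006694 - 0.002150 = 0.004543 mol.
n(KOH) = 0.004543 / 1 = 0.004543 mol.
mass KOH = 0.004543 x 56.11 = 0.2549 g, so %KOH = 0.2549/0.3612 x 100 = 70.6%.

70.6%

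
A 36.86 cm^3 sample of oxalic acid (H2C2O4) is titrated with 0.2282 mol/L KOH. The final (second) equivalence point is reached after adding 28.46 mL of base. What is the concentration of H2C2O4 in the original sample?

n(KOH) = 0.2282 x 0.02846 = 0.006495 mol.
At the final (second) equivalence point, 2 mol OH^- react per mol H2C2O4, so n(H2C2O4) = 0.006495 / 2 = 0.003247 mol.
[H2C2O4] = 0.003247 / 0.03686 L = 0.0881 M.

0.0881 M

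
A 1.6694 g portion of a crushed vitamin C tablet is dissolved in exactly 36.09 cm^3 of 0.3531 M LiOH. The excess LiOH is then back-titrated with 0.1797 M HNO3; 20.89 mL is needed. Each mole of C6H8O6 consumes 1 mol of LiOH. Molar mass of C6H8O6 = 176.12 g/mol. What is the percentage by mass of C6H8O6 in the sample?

Total n(LiOH) added = 0.3531 x 0.03609 = 0.01274 mol.
n(HNO3) used = 0.1797 x 0.02089 = 0.003754 mol, which equals the excess n(LiOH).
So n(LiOH) consumed by the sample = 0.01274 - 0.003754 = 0.008989 mol.
n(C6H8O6) = 0.008989 / 1 = 0.008989 mol.
mass C6H8O6 = 0.008989 x 176.12 = 1.583 g, so %C6H8O6 = 1.583/1.6694 x 100 = 94.8%.

94.8%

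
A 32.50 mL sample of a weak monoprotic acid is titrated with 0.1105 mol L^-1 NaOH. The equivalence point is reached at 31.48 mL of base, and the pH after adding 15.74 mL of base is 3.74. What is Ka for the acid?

1.8 x 10^-4

15.74 mL is half of the equivalence volume, so this is the half-equivalence point where [HA] = [A^-].
At half-equivalence pH = pKa, so pKa = 3.74.
Ka = 10^(-3.74) = 1.8 x 10^-4.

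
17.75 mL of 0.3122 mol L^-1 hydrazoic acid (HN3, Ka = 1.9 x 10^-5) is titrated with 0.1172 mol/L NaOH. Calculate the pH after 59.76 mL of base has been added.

12.28

n(acid) = 0.3122 x 0.01775 = 0.005542 mol; n(NaOH) added = 0.1172 x 0.05976 = 0.007004 mol.
Base is in excess by 0.007004 - 0.005542 = 0.001462 mol in a total volume of 0.07751 L.
[OH^-] = 0.001462/0.07751 = 0.01887 M, so pOH = 1.72 and pH = 14.00 - 1.72 = 12.28.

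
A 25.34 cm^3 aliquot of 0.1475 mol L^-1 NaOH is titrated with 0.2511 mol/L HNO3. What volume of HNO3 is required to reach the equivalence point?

14.9 mL

n(NaOH) = 0.1475 mol/L x 0.02534 L = 0.003738 mol.
At equivalence n(HNO3) = n(NaOH) = 0.003738 mol.
V(HNO3) = 0.003738 / 0.2511 = 0.01489 L = 14.9 mL.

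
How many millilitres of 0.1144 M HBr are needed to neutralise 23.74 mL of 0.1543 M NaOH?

n(NaOH) = 0.1543 mol/L x 0.02374 L = 0.003663 mol.
At equivalence n(HBr) = n(NaOH) = 0.003663 mol.
V(HBr) = 0.003663 / 0.1144 = 0.03202 L = 32.0 mL.

32.0 mL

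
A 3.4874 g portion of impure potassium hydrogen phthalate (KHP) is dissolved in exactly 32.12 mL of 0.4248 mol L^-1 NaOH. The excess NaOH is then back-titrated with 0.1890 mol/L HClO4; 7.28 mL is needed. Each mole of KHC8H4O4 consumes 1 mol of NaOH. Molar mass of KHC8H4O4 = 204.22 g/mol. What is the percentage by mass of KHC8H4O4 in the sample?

Total n(NaOH) added = 0.4248 x 0.03212 = 0.01364 mol.
n(HClO4) used = 0.1890 x 0.007280 = 0.001376 mol, which equals the excess n(NaOH).
So n(NaOH) consumed by the sample = 0.01364 - 0.001376 = 0.01227 mol.
n(KHC8H4O4) = 0.01227 / 1 = 0.01227 mol.
mass KHC8H4O4 = 0.01227 x 204.22 = 2.506 g, so %KHC8H4O4 = 2.506/3.4874 x 100 = 71.8%.

71.8%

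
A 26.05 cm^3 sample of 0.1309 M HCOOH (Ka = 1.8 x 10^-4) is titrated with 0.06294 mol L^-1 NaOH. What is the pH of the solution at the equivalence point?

n(HCOOH) = 0.1309 x 0.02605 = 0.003410 mol; V(NaOH) at equivalence = 0.003410/0.06294 = 0.05418 L.
At equivalence all the acid is converted to HCOO-; total volume = 0.02605 + 0.05418 = 0.08023 L, so [HCOO-] = 0.003410/0.08023 = 0.04250 M.
Kb = Kw/Ka = 1.0e-14 / 1.8 x 10^-4 = 5.56e-11.
[OH^-] = sqrt(Kb x [HCOO-]) = sqrt(5.56e-11 x 0.04250) = 1.54e-6 M.
pOH = 5.81, so pH = 14.00 - 5.81 = 8.19.

8.19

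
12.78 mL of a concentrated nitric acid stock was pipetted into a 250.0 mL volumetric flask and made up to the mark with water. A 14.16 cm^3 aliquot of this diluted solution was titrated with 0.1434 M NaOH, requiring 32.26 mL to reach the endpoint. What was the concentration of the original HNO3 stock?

6.39 M

n(NaOH) = 0.1434 x 0.03226 = 0.004626 mol.
n(HNO3) in the aliquot = 0.004626 mol.
[diluted HNO3] = 0.004626 / 0.01416 = 0.3267 M.
Dilution factor = 250.0/12.78 = 19.56, so [stock] = 0.3267 x 19.56 = 6.39 M.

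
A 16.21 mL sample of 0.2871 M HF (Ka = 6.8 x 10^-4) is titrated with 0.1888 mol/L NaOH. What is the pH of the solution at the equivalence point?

8.11

n(HF) = 0.2871 x 0.01621 = 0.004654 mol; V(NaOH) at equivalence = 0.004654/0.1888 = 0.02465 L.
At equivalence all the acid is converted to F-; total volume = 0.01621 + 0.02465 = 0.04086 L, so [F-] = 0.004654/0.04086 = 0.1139 M.
Kb = Kw/Ka = 1.0e-14 / 6.8 x 10^-4 = 1.47e-11.
[OH^-] = sqrt(Kb x [F-]) = sqrt(1.47e-11 x 0.1139) = 1.29e-6 M.
pOH = 5.89, so pH = 14.00 - 5.89 = 8.11.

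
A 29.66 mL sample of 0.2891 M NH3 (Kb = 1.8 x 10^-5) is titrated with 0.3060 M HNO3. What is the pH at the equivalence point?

5.04

n(NH3) = 0.2891 x 0.02966 = 0.008575 mol; V(HNO3) at equivalence = 0.008575/0.3060 = 0.02802 L.
At equivalence the base is fully converted to NH4+; total volume = 0.05768 L, so [NH4+] = 0.008575/0.05768 = 0.1487 M.
Ka(NH4+) = Kw/Kb = 1.0e-14 / 1.8 x 10^-5 = 5.56e-10.
[H^+] = sqrt(Ka x [NH4+]) = sqrt(5.56e-10 x 0.1487) = 9.09e-6 M.
pH = -log(9.09e-6) = 5.04.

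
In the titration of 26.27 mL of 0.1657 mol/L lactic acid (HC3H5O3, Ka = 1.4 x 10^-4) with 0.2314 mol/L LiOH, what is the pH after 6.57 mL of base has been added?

3.58

Initial n(HC3H5O3) = 0.1657 x 0.02627 = 0.004353 mol.
n(LiOH) added = 0.2314 x 0.006570 = 0.001520 mol, converting that many moles of HC3H5O3 to C3H5O3-.
Remaining n(HC3H5O3) = 0.002833 mol; n(C3H5O3-) = 0.001520 mol.
By Henderson-Hasselbalch, pH = pKa + log([A^-]/[HA]) = 3.85 + log(0.001520/0.002833) = 3.85 + (-0.27) = 3.58.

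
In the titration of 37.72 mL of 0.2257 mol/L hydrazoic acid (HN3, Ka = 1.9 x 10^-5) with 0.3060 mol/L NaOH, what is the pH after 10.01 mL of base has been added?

Initial n(HN3) = 0.2257 x 0.03772 = 0.008513 mol.
n(NaOH) added = 0.3060 x 0.01001 = 0.003063 mol, converting that many moles of HN3 to N3-.
Remaining n(HN3) = 0.005450 mol; n(N3-) = 0.003063 mol.
By Henderson-Hasselbalch, pH = pKa + log([A^-]/[HA]) = 4.72 + log(0.003063/0.005450) = 4.72 + (-0.25) = 4.47.

4.47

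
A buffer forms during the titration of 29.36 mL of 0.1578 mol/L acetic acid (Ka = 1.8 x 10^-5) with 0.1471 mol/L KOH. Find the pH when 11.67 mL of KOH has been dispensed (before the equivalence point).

4.51

Initial n(CH3COOH) = 0.1578 x 0.02936 = 0.004633 mol.
n(KOH) added = 0.1471 x 0.01167 = 0.001717 mol, converting that many moles of CH3COOH to CH3COO-.
Remaining n(CH3COOH) = 0.002916 mol; n(CH3COO-) = 0.001717 mol.
By Henderson-Hasselbalch, pH = pKa + log([A^-]/[HA]) = 4.74 + log(0.001717/0.002916) = 4.74 + (-0.23) = 4.51.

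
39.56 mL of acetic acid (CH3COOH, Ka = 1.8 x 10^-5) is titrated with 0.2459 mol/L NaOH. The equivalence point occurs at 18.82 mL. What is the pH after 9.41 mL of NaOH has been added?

9.41 mL is exactly half the equivalence volume (18.82/2), i.e. the half-equivalence point.
There, n(HA) = n(A^-), so pH = pKa = -log(1.8 x 10^-5) = 4.74.

4.74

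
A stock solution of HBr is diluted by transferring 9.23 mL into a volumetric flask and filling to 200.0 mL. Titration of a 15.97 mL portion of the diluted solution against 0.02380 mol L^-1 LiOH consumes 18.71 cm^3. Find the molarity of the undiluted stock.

0.604 M

n(LiOH) = 0.02380 x 0.01871 = 0.0004453 mol.
n(HBr) in the aliquot = 0.0004453 mol.
[diluted HBr] = 0.0004453 / 0.01597 = 0.02788 M.
Dilution factor = 200.0/9.230 = 21.67, so [stock] = 0.02788 x 21.67 = 0.604 M.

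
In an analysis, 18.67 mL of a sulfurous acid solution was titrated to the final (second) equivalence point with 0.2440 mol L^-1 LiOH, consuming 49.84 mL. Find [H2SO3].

n(LiOH) = 0.2440 x 0.04984 = 0.01216 mol.
At the final (second) equivalence point, 2 mol OH^- react per mol H2SO3, so n(H2SO3) = 0.01216 / 2 = 0.006080 mol.
[H2SO3] = 0.006080 / 0.01867 L = 0.326 M.

0.326 M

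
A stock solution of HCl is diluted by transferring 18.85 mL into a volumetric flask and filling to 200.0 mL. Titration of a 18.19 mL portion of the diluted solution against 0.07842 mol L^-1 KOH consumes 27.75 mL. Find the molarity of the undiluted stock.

n(KOH) = 0.07842 x 0.02775 = 0.002176 mol.
n(HCl) in the aliquot = 0.002176 mol.
[diluted HCl] = 0.002176 / 0.01819 = 0.1196 M.
Dilution factor = 200.0/18.85 = 10.61, so [stock] = 0.1196 x 10.61 = 1.27 M.

1.27 M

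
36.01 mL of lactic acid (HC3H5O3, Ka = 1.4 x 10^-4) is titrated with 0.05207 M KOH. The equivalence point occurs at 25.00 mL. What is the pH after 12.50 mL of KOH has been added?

3.85

12.50 mL is exactly half the equivalence volume (25.00/2), i.e. the half-equivalence point.
There, n(HA) = n(A^-), so pH = pKa = -log(1.4 x 10^-4) = 3.85.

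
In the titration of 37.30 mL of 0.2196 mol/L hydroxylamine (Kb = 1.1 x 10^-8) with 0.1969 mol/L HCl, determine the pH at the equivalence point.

3.51

n(NH2OH) = 0.2196 x 0.03730 = 0.008191 mol; V(HCl) at equivalence = 0.008191/0.1969 = 0.04160 L.
At equivalence the base is fully converted to NH3OH+; total volume = 0.07890 L, so [NH3OH+] = 0.008191/0.07890 = 0.1038 M.
Ka(NH3OH+) = Kw/Kb = 1.0e-14 / 1.1 x 10^-8 = 9.09e-7.
[H^+] = sqrt(Ka x [NH3OH+]) = sqrt(9.09e-7 x 0.1038) = 0.000307 M.
pH = -log(0.000307) = 3.51.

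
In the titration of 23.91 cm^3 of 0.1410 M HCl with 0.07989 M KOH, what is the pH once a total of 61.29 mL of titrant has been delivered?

12.25

n(acid) = 0.1410 x 0.02391 = 0.003371 mol; n(KOH) added = 0.07989 x 0.06129 = 0.004896 mol.
Base is in excess by 0.004896 - 0.003371 = 0.001525 mol in a total volume of 0.08520 L.
[OH^-] = 0.001525/0.08520 = 0.01790 M, so pOH = 1.75 and pH = 14.00 - 1.75 = 12.25.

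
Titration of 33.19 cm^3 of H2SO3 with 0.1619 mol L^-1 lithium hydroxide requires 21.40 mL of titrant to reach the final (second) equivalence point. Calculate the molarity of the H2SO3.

n(LiOH) = 0.1619 x 0.02140 = 0.003465 mol.
At the final (second) equivalence point, 2 mol OH^- react per mol H2SO3, so n(H2SO3) = 0.003465 / 2 = 0.001732 mol.
[H2SO3] = 0.001732 / 0.03319 L = 0.0522 M.

0.0522 M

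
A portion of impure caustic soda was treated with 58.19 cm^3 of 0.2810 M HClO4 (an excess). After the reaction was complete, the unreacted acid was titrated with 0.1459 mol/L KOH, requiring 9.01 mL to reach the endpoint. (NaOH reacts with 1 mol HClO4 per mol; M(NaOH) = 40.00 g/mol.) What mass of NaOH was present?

0.601 g

Total n(HClO4) added = 0.2810 x 0.05819 = 0.01635 mol.
n(KOH) used = 0.1459 x 0.009010 = 0.001315 mol, which equals the excess n(HClO4).
So n(HClO4) consumed by the sample = 0.01635 - 0.001315 = 0.01504 mol.
n(NaOH) = 0.01504 / 1 = 0.01504 mol.
mass = 0.01504 mol x 40.00 g/mol = 0.601 g.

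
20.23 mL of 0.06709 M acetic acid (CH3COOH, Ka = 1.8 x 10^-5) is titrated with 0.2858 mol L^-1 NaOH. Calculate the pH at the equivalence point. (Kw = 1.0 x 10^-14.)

n(CH3COOH) = 0.06709 x 0.02023 = 0.001357 mol; V(NaOH) at equivalence = 0.001357/0.2858 = 0.004749 L.
At equivalence all the acid is converted to CH3COO-; total volume = 0.02023 + 0.004749 = 0.02498 L, so [CH3COO-] = 0.001357/0.02498 = 0.05434 M.
Kb = Kw/Ka = 1.0e-14 / 1.8 x 10^-5 = 5.56e-10.
[OH^-] = sqrt(Kb x [CH3COO-]) = sqrt(5.56e-10 x 0.05434) = 5.49e-6 M.
pOH = 5.26, so pH = 14.00 - 5.26 = 8.74.

8.74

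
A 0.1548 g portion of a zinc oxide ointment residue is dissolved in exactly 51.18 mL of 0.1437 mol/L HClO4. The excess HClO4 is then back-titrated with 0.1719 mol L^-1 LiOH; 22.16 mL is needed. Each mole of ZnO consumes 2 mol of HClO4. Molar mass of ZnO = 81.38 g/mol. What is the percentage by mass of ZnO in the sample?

Total n(HClO4) added = 0.1437 x 0.05118 = 0.007355 mol.
n(LiOH) used = 0.1719 x 0.02216 = 0.003809 mol, which equals the excess n(HClO4).
So n(HClO4) consumed by the sample = 0.007355 - 0.003809 = 0.003545 mol.
n(ZnO) = 0.003545 / 2 = 0.001773 mol.
mass ZnO = 0.001773 x 81.38 = 0.1443 g, so %ZnO = 0.1443/0.1548 x 100 = 93.2%.

93.2%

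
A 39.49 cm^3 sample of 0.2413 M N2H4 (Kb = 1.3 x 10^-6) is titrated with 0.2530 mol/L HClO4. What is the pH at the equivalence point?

n(N2H4) = 0.2413 x 0.03949 = 0.009529 mol; V(HClO4) at equivalence = 0.009529/0.2530 = 0.03766 L.
At equivalence the base is fully converted to N2H5+; total volume = 0.07715 L, so [N2H5+] = 0.009529/0.07715 = 0.1235 M.
Ka(N2H5+) = Kw/Kb = 1.0e-14 / 1.3 x 10^-6 = 7.69e-9.
[H^+] = sqrt(Ka x [N2H5+]) = sqrt(7.69e-9 x 0.1235) = 3.08e-5 M.
pH = -log(3.08e-5) = 4.51.

4.51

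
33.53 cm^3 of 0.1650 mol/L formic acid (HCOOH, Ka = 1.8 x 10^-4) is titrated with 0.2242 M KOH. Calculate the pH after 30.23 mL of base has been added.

12.29

n(acid) = 0.1650 x 0.03353 = 0.005532 mol; n(KOH) added = 0.2242 x 0.03023 = 0.006778 mol.
Base is in excess by 0.006778 - 0.005532 = 0.001245 mol in a total volume of 0.06376 L.
[OH^-] = 0.001245/0.06376 = 0.01953 M, so pOH = 1.71 and pH = 14.00 - 1.71 = 12.29.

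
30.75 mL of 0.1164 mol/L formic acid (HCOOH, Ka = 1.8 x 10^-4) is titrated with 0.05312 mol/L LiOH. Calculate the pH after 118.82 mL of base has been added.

n(acid) = 0.1164 x 0.03075 = 0.003579 mol; n(LiOH) added = 0.05312 x 0.1188 = 0.006312 mol.
Base is in excess by 0.006312 - 0.003579 = 0.002732 mol in a total volume of 0.1496 L.
[OH^-] = 0.002732/0.1496 = 0.01827 M, so pOH = 1.74 and pH = 14.00 - 1.74 = 12.26.

12.26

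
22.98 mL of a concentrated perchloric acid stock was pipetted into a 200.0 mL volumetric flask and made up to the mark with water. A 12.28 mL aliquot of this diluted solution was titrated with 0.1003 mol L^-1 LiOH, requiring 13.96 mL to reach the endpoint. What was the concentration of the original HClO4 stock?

0.992 M

n(LiOH) = 0.1003 x 0.01396 = 0.001400 mol.
n(HClO4) in the aliquot = 0.001400 mol.
[diluted HClO4] = 0.001400 / 0.01228 = 0.1140 M.
Dilution factor = 200.0/22.98 = 8.703, so [stock] = 0.1140 x 8.703 = 0.992 M.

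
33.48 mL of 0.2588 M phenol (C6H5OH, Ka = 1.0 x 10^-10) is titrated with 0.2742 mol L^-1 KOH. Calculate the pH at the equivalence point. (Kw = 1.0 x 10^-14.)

n(C6H5OH) = 0.2588 x 0.03348 = 0.008665 mol; V(KOH) at equivalence = 0.008665/0.2742 = 0.03160 L.
At equivalence all the acid is converted to C6H5O-; total volume = 0.03348 + 0.03160 = 0.06508 L, so [C6H5O-] = 0.008665/0.06508 = 0.1331 M.
Kb = Kw/Ka = 1.0e-14 / 1.0 x 10^-10 = 0.000100.
[OH^-] = sqrt(Kb x [C6H5O-]) = sqrt(0.000100 x 0.1331) = 0.00365 M.
pOH = 2.44, so pH = 14.00 - 2.44 = 11.56.

11.56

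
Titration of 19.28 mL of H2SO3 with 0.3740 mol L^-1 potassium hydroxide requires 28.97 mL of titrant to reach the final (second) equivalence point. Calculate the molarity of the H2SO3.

n(KOH) = 0.3740 x 0.02897 = 0.01083 mol.
At the final (second) equivalence point, 2 mol OH^- react per mol H2SO3, so n(H2SO3) = 0.01083 / 2 = 0.005417 mol.
[H2SO3] = 0.005417 / 0.01928 L = 0.281 M.

0.281 M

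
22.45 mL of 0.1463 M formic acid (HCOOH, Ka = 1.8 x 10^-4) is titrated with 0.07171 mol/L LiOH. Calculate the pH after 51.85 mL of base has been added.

11.77

n(acid) = 0.1463 x 0.02245 = 0.003284 mol; n(LiOH) added = 0.07171 x 0.05185 = 0.003718 mol.
Base is in excess by 0.003718 - 0.003284 = 0.0004337 mol in a total volume of 0.07430 L.
[OH^-] = 0.0004337/0.07430 = 0.005838 M, so pOH = 2.23 and pH = 14.00 - 2.23 = 11.77.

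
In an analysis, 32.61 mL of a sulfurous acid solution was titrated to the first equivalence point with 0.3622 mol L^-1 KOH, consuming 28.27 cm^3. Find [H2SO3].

0.314 M

n(KOH) = 0.3622 x 0.02827 = 0.01024 mol.
At the first equivalence point, 1 mol OH^- react per mol H2SO3, so n(H2SO3) = 0.01024 / 1 = 0.01024 mol.
[H2SO3] = 0.01024 / 0.03261 L = 0.314 M.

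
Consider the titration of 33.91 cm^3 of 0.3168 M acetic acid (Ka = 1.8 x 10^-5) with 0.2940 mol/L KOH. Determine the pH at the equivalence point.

8.96

n(CH3COOH) = 0.3168 x 0.03391 = 0.01074 mol; V(KOH) at equivalence = 0.01074/0.2940 = 0.03654 L.
At equivalence all the acid is converted to CH3COO-; total volume = 0.03391 + 0.03654 = 0.07045 L, so [CH3COO-] = 0.01074/0.07045 = 0.1525 M.
Kb = Kw/Ka = 1.0e-14 / 1.8 x 10^-5 = 5.56e-10.
[OH^-] = sqrt(Kb x [CH3COO-]) = sqrt(5.56e-10 x 0.1525) = 9.20e-6 M.
pOH = 5.04, so pH = 14.00 - 5.04 = 8.96.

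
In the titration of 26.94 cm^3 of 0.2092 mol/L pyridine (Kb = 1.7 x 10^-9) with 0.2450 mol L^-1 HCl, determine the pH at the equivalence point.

n(C5H5N) = 0.2092 x 0.02694 = 0.005636 mol; V(HCl) at equivalence = 0.005636/0.2450 = 0.02300 L.
At equivalence the base is fully converted to C5H5NH+; total volume = 0.04994 L, so [C5H5NH+] = 0.005636/0.04994 = 0.1128 M.
Ka(C5H5NH+) = Kw/Kb = 1.0e-14 / 1.7 x 10^-9 = 5.88e-6.
[H^+] = sqrt(Ka x [C5H5NH+]) = sqrt(5.88e-6 x 0.1128) = 0.000815 M.
pH = -log(0.000815) = 3.09.

3.09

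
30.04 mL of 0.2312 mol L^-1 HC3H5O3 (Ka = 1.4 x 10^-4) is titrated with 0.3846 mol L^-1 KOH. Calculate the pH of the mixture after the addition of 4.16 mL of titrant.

3.33

Initial n(HC3H5O3) = 0.2312 x 0.03004 = 0.006945 mol.
n(KOH) added = 0.3846 x 0.004160 = 0.001600 mol, converting that many moles of HC3H5O3 to C3H5O3-.
Remaining n(HC3H5O3) = 0.005345 mol; n(C3H5O3-) = 0.001600 mol.
By Henderson-Hasselbalch, pH = pKa + log([A^-]/[HA]) = 3.85 + log(0.001600/0.005345) = 3.85 + (-0.52) = 3.33.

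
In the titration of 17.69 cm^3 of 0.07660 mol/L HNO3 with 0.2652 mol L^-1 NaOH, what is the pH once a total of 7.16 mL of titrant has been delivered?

n(acid) = 0.07660 x 0.01769 = 0.001355 mol; n(NaOH) added = 0.2652 x 0.007160 = 0.001899 mol.
Base is in excess by 0.001899 - 0.001355 = 0.0005438 mol in a total volume of 0.02485 L.
[OH^-] = 0.0005438/0.02485 = 0.02188 M, so pOH = 1.66 and pH = 14.00 - 1.66 = 12.34.

12.34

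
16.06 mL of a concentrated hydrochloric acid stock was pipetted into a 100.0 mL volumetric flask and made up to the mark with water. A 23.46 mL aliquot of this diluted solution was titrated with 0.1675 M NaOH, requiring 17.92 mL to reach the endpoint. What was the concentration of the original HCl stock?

0.797 M

n(NaOH) = 0.1675 x 0.01792 = 0.003002 mol.
n(HCl) in the aliquot = 0.003002 mol.
[diluted HCl] = 0.003002 / 0.02346 = 0.1279 M.
Dilution factor = 100.0/16.06 = 6.227, so [stock] = 0.1279 x 6.227 = 0.797 M.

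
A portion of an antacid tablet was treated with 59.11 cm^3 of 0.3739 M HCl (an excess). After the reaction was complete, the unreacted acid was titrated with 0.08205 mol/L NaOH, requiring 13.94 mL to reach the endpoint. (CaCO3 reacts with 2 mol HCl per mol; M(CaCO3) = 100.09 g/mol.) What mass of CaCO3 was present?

Total n(HCl) added = 0.3739 x 0.05911 = 0.02210 mol.
n(NaOH) used = 0.08205 x 0.01394 = 0.001144 mol, which equals the excess n(HCl).
So n(HCl) consumed by the sample = 0.02210 - 0.001144 = 0.02096 mol.
n(CaCO3) = 0.02096 / 2 = 0.01048 mol.
mass = 0.01048 mol x 100.09 g/mol = 1.05 g.

1.05 g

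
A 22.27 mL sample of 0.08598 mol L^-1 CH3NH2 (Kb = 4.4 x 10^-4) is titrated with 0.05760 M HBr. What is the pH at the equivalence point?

n(CH3NH2) = 0.08598 x 0.02227 = 0.001915 mol; V(HBr) at equivalence = 0.001915/0.05760 = 0.03324 L.
At equivalence the base is fully converted to CH3NH3+; total volume = 0.05551 L, so [CH3NH3+] = 0.001915/0.05551 = 0.03449 M.
Ka(CH3NH3+) = Kw/Kb = 1.0e-14 / 4.4 x 10^-4 = 2.27e-11.
[H^+] = sqrt(Ka x [CH3NH3+]) = sqrt(2.27e-11 x 0.03449) = 8.85e-7 M.
pH = -log(8.85e-7) = 6.05.

6.05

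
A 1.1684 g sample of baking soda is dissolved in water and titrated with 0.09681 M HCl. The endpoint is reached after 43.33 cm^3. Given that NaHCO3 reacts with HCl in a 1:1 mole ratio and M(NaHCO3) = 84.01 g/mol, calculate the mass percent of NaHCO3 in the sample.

30.2%

n(HCl) = 0.09681 x 0.04333 = 0.004195 mol.
n(NaHCO3) = 0.004195 / 1 = 0.004195 mol.
mass of NaHCO3 = 0.004195 x 84.01 = 0.3524 g.
% purity = 0.3524 / 1.1684 x 100 = 30.2%.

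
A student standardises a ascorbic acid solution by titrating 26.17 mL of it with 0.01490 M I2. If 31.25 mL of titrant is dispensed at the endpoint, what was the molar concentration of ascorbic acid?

0.0178 M

n(I2) = 0.01490 x 0.03125 = 0.0004656 mol.
From the balanced equation, 1 mol I2 reacts with 1 mol ascorbic acid, so n(ascorbic acid) = 0.0004656 x 1/1 = 0.0004656 mol.
[ascorbic acid] = 0.0004656 / 0.02617 L = 0.0178 M.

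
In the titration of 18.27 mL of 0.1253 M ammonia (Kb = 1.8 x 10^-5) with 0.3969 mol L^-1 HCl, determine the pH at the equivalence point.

5.14

n(NH3) = 0.1253 x 0.01827 = 0.002289 mol; V(HCl) at equivalence = 0.002289/0.3969 = 0.005768 L.
At equivalence the base is fully converted to NH4+; total volume = 0.02404 L, so [NH4+] = 0.002289/0.02404 = 0.09523 M.
Ka(NH4+) = Kw/Kb = 1.0e-14 / 1.8 x 10^-5 = 5.56e-10.
[H^+] = sqrt(Ka x [NH4+]) = sqrt(5.56e-10 x 0.09523) = 7.27e-6 M.
pH = -log(7.27e-6) = 5.14.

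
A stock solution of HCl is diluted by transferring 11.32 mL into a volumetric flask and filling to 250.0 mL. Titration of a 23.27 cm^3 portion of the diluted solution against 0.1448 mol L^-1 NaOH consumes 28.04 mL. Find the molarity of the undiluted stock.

3.85 M

n(NaOH) = 0.1448 x 0.02804 = 0.004060 mol.
n(HCl) in the aliquot = 0.004060 mol.
[diluted HCl] = 0.004060 / 0.02327 = 0.1745 M.
Dilution factor = 250.0/11.32 = 22.08, so [stock] = 0.1745 x 22.08 = 3.85 M.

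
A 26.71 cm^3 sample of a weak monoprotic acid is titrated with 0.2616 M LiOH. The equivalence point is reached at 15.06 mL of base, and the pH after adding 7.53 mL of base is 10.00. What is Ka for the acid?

1.0 x 10^-10

7.53 mL is half of the equivalence volume, so this is the half-equivalence point where [HA] = [A^-].
At half-equivalence pH = pKa, so pKa = 10.00.
Ka = 10^(-10.00) = 1.0 x 10^-10.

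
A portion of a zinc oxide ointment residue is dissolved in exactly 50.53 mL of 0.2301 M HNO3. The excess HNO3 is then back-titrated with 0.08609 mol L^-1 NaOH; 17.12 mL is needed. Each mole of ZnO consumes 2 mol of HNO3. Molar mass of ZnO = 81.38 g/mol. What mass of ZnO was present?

0.413 g

Total n(HNO3) added = 0.2301 x 0.05053 = 0.01163 mol.
n(NaOH) used = 0.08609 x 0.01712 = 0.001474 mol, which equals the excess n(HNO3).
So n(HNO3) consumed by the sample = 0.01163 - 0.001474 = 0.01015 mol.
n(ZnO) = 0.01015 / 2 = 0.005077 mol.
mass = 0.005077 mol x 81.38 g/mol = 0.413 g.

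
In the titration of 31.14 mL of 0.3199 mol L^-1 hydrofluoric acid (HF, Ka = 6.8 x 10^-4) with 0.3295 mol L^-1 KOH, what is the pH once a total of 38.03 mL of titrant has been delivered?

n(acid) = 0.3199 x 0.03114 = 0.009962 mol; n(KOH) added = 0.3295 x 0.03803 = 0.01253 mol.
Base is in excess by 0.01253 - 0.009962 = 0.002569 mol in a total volume of 0.06917 L.
[OH^-] = 0.002569/0.06917 = 0.03714 M, so pOH = 1.43 and pH = 14.00 - 1.43 = 12.57.

12.57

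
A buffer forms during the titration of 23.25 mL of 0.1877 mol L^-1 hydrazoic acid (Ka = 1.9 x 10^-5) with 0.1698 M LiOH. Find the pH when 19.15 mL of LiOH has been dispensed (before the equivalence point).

Initial n(HN3) = 0.1877 x 0.02325 = 0.004364 mol.
n(LiOH) added = 0.1698 x 0.01915 = 0.003252 mol, converting that many moles of HN3 to N3-.
Remaining n(HN3) = 0.001112 mol; n(N3-) = 0.003252 mol.
By Henderson-Hasselbalch, pH = pKa + log([A^-]/[HA]) = 4.72 + log(0.003252/0.001112) = 4.72 + (+0.47) = 5.19.

5.19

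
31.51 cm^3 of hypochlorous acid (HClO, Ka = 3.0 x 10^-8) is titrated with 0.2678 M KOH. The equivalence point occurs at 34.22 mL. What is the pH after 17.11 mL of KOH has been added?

7.52

17.11 mL is exactly half the equivalence volume (34.22/2), i.e. the half-equivalence point.
There, n(HA) = n(A^-), so pH = pKa = -log(3.0 x 10^-8) = 7.52.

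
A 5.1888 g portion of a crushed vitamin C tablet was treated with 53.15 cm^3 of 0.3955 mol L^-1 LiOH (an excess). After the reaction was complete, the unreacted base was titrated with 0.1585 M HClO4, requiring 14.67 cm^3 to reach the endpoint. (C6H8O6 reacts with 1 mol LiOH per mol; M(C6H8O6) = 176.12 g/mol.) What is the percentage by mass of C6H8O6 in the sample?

63.5%

Total n(LiOH) added = 0.3955 x 0.05315 = 0.02102 mol.
n(HClO4) used = 0.1585 x 0.01467 = 0.002325 mol, which equals the excess n(LiOH).
So n(LiOH) consumed by the sample = 0.02102 - 0.002325 = 0.01870 mol.
n(C6H8O6) = 0.01870 / 1 = 0.01870 mol.
mass C6H8O6 = 0.01870 x 176.12 = 3.293 g, so %C6H8O6 = 3.293/5.1888 x 100 = 63.5%.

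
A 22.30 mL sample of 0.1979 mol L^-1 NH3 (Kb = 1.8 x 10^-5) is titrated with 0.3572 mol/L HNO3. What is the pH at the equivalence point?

5.08

n(NH3) = 0.1979 x 0.02230 = 0.004413 mol; V(HNO3) at equivalence = 0.004413/0.3572 = 0.01235 L.
At equivalence the base is fully converted to NH4+; total volume = 0.03465 L, so [NH4+] = 0.004413/0.03465 = 0.1273 M.
Ka(NH4+) = Kw/Kb = 1.0e-14 / 1.8 x 10^-5 = 5.56e-10.
[H^+] = sqrt(Ka x [NH4+]) = sqrt(5.56e-10 x 0.1273) = 8.41e-6 M.
pH = -log(8.41e-6) = 5.08.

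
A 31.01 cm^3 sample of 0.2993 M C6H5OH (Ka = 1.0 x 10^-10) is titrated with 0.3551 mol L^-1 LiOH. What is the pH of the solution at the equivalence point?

n(C6H5OH) = 0.2993 x 0.03101 = 0.009281 mol; V(LiOH) at equivalence = 0.009281/0.3551 = 0.02614 L.
At equivalence all the acid is converted to C6H5O-; total volume = 0.03101 + 0.02614 = 0.05715 L, so [C6H5O-] = 0.009281/0.05715 = 0.1624 M.
Kb = Kw/Ka = 1.0e-14 / 1.0 x 10^-10 = 0.000100.
[OH^-] = sqrt(Kb x [C6H5O-]) = sqrt(0.000100 x 0.1624) = 0.00403 M.
pOH = 2.39, so pH = 14.00 - 2.39 = 11.61.

11.61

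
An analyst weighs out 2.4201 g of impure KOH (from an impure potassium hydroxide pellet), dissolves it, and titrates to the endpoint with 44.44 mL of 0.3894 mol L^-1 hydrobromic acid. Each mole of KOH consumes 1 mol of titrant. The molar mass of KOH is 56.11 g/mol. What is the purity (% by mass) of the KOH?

40.1%

n(HBr) = 0.3894 x 0.04444 = 0.01730 mol.
n(KOH) = 0.01730 / 1 = 0.01730 mol.
mass of KOH = 0.01730 x 56.11 = 0.9710 g.
% purity = 0.9710 / 2.4201 x 100 = 40.1%.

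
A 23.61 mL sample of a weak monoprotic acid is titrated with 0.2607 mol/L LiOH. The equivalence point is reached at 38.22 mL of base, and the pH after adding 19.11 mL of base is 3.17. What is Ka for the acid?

19.11 mL is half of the equivalence volume, so this is the half-equivalence point where [HA] = [A^-].
At half-equivalence pH = pKa, so pKa = 3.17.
Ka = 10^(-3.17) = 6.8 x 10^-4.

6.8 x 10^-4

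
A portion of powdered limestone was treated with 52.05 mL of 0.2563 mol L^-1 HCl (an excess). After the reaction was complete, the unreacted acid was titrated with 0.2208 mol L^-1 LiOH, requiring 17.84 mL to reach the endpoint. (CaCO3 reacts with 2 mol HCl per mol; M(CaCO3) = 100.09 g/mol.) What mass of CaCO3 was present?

Total n(HCl) added = 0.2563 x 0.05205 = 0.01334 mol.
n(LiOH) used = 0.2208 x 0.01784 = 0.003939 mol, which equals the excess n(HCl).
So n(HCl) consumed by the sample = 0.01334 - 0.003939 = 0.009401 mol.
n(CaCO3) = 0.009401 / 2 = 0.004701 mol.
mass = 0.004701 mol x 100.09 g/mol = 0.470 g.

0.470 g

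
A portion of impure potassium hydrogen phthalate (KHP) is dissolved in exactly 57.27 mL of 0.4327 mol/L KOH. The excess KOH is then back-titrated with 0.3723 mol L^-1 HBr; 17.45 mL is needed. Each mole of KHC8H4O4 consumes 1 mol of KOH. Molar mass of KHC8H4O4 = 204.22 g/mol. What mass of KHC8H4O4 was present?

Total n(KOH) added = 0.4327 x 0.05727 = 0.02478 mol.
n(HBr) used = 0.3723 x 0.01745 = 0.006497 mol, which equals the excess n(KOH).
So n(KOH) consumed by the sample = 0.02478 - 0.006497 = 0.01828 mol.
n(KHC8H4O4) = 0.01828 / 1 = 0.01828 mol.
mass = 0.01828 mol x 204.22 g/mol = 3.73 g.

3.73 g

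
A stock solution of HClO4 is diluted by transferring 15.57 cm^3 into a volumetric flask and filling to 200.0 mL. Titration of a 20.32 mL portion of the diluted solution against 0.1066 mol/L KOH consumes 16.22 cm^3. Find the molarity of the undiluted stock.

1.09 M

n(KOH) = 0.1066 x 0.01622 = 0.001729 mol.
n(HClO4) in the aliquot = 0.001729 mol.
[diluted HClO4] = 0.001729 / 0.02032 = 0.08509 M.
Dilution factor = 200.0/15.57 = 12.85, so [stock] = 0.08509 x 12.85 = 1.09 M.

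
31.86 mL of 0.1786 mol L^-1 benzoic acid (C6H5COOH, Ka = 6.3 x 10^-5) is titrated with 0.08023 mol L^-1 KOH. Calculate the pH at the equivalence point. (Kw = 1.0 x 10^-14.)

n(C6H5COOH) = 0.1786 x 0.03186 = 0.005690 mol; V(KOH) at equivalence = 0.005690/0.08023 = 0.07092 L.
At equivalence all the acid is converted to C6H5COO-; total volume = 0.03186 + 0.07092 = 0.1028 L, so [C6H5COO-] = 0.005690/0.1028 = 0.05536 M.
Kb = Kw/Ka = 1.0e-14 / 6.3 x 10^-5 = 1.59e-10.
[OH^-] = sqrt(Kb x [C6H5COO-]) = sqrt(1.59e-10 x 0.05536) = 2.96e-6 M.
pOH = 5.53, so pH = 14.00 - 5.53 = 8.47.

8.47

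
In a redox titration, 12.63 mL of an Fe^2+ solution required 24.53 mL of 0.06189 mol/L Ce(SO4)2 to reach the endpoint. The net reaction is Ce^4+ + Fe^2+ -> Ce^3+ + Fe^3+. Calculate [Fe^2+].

n(Ce(SO4)2) = 0.06189 x 0.02453 = 0.001518 mol.
From the balanced equation, 1 mol Ce(SO4)2 reacts with 1 mol Fe^2+, so n(Fe^2+) = 0.001518 x 1/1 = 0.001518 mol.
[Fe^2+] = 0.001518 / 0.01263 L = 0.120 M.

0.120 M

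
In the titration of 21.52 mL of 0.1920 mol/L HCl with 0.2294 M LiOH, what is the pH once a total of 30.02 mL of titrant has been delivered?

n(acid) = 0.1920 x 0.02152 = 0.004132 mol; n(LiOH) added = 0.2294 x 0.03002 = 0.006887 mol.
Base is in excess by 0.006887 - 0.004132 = 0.002755 mol in a total volume of 0.05154 L.
[OH^-] = 0.002755/0.05154 = 0.05345 M, so pOH = 1.27 and pH = 14.00 - 1.27 = 12.73.

12.73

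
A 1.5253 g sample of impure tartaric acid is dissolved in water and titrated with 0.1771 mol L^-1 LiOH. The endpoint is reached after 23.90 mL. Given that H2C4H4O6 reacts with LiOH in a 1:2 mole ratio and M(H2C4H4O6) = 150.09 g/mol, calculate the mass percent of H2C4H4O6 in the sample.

20.8%

n(LiOH) = 0.1771 x 0.02390 = 0.004233 mol.
n(H2C4H4O6) = 0.004233 / 2 = 0.002116 mol.
mass of H2C4H4O6 = 0.002116 x 150.09 = 0.3176 g.
% purity = 0.3176 / 1.5253 x 100 = 20.8%.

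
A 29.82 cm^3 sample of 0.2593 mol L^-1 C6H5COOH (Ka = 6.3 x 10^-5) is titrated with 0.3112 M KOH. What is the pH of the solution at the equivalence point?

n(C6H5COOH) = 0.2593 x 0.02982 = 0.007732 mol; V(KOH) at equivalence = 0.007732/0.3112 = 0.02485 L.
At equivalence all the acid is converted to C6H5COO-; total volume = 0.02982 + 0.02485 = 0.05467 L, so [C6H5COO-] = 0.007732/0.05467 = 0.1414 M.
Kb = Kw/Ka = 1.0e-14 / 6.3 x 10^-5 = 1.59e-10.
[OH^-] = sqrt(Kb x [C6H5COO-]) = sqrt(1.59e-10 x 0.1414) = 4.74e-6 M.
pOH = 5.32, so pH = 14.00 - 5.32 = 8.68.

8.68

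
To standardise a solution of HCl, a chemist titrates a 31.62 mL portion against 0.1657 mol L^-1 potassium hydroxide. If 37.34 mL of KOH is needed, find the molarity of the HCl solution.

0.196 M

n(KOH) delivered = 0.1657 x 0.03734 = 0.006187 mol.
For a 1:1 reaction, n(HCl) = 0.006187 mol.
[HCl] = 0.006187 mol / 0.03162 L = 0.196 M.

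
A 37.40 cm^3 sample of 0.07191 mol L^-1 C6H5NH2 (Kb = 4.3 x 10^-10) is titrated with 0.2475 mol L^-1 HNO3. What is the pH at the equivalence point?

n(C6H5NH2) = 0.07191 x 0.03740 = 0.002689 mol; V(HNO3) at equivalence = 0.002689/0.2475 = 0.01087 L.
At equivalence the base is fully converted to C6H5NH3+; total volume = 0.04827 L, so [C6H5NH3+] = 0.002689/0.04827 = 0.05572 M.
Ka(C6H5NH3+) = Kw/Kb = 1.0e-14 / 4.3 x 10^-10 = 2.33e-5.
[H^+] = sqrt(Ka x [C6H5NH3+]) = sqrt(2.33e-5 x 0.05572) = 0.00114 M.
pH = -log(0.00114) = 2.94.

2.94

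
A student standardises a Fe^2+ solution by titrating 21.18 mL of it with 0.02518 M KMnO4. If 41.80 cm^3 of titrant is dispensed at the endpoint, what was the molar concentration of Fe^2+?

n(KMnO4) = 0.02518 x 0.04180 = 0.001053 mol.
From the balanced equation, 1 mol KMnO4 reacts with 5 mol Fe^2+, so n(Fe^2+) = 0.001053 x 5/1 = 0.005263 mol.
[Fe^2+] = 0.005263 / 0.02118 L = 0.248 M.

0.248 M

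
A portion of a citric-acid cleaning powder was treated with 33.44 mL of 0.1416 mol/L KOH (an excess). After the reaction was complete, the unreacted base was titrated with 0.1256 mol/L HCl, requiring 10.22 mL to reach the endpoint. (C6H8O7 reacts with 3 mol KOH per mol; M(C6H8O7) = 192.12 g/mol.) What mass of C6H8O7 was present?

0.221 g

Total n(KOH) added = 0.1416 x 0.03344 = 0.004735 mol.
n(HCl) used = 0.1256 x 0.01022 = 0.001284 mol, which equals the excess n(KOH).
So n(KOH) consumed by the sample = 0.004735 - 0.001284 = 0.003451 mol.
n(C6H8O7) = 0.003451 / 3 = 0.001150 mol.
mass = 0.001150 mol x 192.12 g/mol = 0.221 g.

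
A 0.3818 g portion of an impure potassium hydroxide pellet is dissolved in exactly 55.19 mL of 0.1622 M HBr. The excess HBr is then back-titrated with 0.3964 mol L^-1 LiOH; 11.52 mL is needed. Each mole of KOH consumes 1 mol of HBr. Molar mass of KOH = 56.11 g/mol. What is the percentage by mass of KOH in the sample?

Total n(HBr) added = 0.1622 x 0.05519 = 0.008952 mol.
n(LiOH) used = 0.3964 x 0.01152 = 0.004567 mol, which equals the excess n(HBr).
So n(HBr) consumed by the sample = 0.008952 - 0.004567 = 0.004385 mol.
n(KOH) = 0.004385 / 1 = 0.004385 mol.
mass KOH = 0.004385 x 56.11 = 0.2461 g, so %KOH = 0.2461/0.3818 x 100 = 64.4%.

64.4%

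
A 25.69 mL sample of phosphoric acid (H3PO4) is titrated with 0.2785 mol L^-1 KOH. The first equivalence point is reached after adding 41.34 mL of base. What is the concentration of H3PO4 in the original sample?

0.448 M

n(KOH) = 0.2785 x 0.04134 = 0.01151 mol.
At the first equivalence point, 1 mol OH^- react per mol H3PO4, so n(H3PO4) = 0.01151 / 1 = 0.01151 mol.
[H3PO4] = 0.01151 / 0.02569 L = 0.448 M.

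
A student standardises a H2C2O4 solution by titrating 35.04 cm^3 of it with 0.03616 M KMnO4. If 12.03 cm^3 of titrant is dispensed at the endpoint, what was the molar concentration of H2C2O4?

n(KMnO4) = 0.03616 x 0.01203 = 0.0004350 mol.
From the balanced equation, 2 mol KMnO4 reacts with 5 mol H2C2O4, so n(H2C2O4) = 0.0004350 x 5/2 = 0.001088 mol.
[H2C2O4] = 0.001088 / 0.03504 L = 0.0310 M.

0.0310 M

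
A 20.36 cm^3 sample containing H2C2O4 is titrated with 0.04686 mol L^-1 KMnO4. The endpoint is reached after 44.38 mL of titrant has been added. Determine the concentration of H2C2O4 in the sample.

0.255 M

n(KMnO4) = 0.04686 x 0.04438 = 0.002080 mol.
From the balanced equation, 2 mol KMnO4 reacts with 5 mol H2C2O4, so n(H2C2O4) = 0.002080 x 5/2 = 0.005199 mol.
[H2C2O4] = 0.005199 / 0.02036 L = 0.255 M.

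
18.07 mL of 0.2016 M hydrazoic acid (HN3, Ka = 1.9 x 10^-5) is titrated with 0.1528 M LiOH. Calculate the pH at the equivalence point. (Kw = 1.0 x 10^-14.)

8.83

n(HN3) = 0.2016 x 0.01807 = 0.003643 mol; V(LiOH) at equivalence = 0.003643/0.1528 = 0.02384 L.
At equivalence all the acid is converted to N3-; total volume = 0.01807 + 0.02384 = 0.04191 L, so [N3-] = 0.003643/0.04191 = 0.08692 M.
Kb = Kw/Ka = 1.0e-14 / 1.9 x 10^-5 = 5.26e-10.
[OH^-] = sqrt(Kb x [N3-]) = sqrt(5.26e-10 x 0.08692) = 6.76e-6 M.
pOH = 5.17, so pH = 14.00 - 5.17 = 8.83.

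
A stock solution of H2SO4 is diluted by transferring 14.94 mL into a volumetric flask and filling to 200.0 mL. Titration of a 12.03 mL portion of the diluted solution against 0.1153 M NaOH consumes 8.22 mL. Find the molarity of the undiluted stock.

n(NaOH) = 0.1153 x 0.008220 = 0.0009478 mol.
n(H2SO4) in the aliquot = 0.0009478 x 1/2 = 0.0004739 mol.
[diluted H2SO4] = 0.0004739 / 0.01203 = 0.03939 M.
Dilution factor = 200.0/14.94 = 13.39, so [stock] = 0.03939 x 13.39 = 0.527 M.

0.527 M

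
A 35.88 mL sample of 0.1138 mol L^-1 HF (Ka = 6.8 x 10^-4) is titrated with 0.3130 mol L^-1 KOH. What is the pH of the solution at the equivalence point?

8.04

n(HF) = 0.1138 x 0.03588 = 0.004083 mol; V(KOH) at equivalence = 0.004083/0.3130 = 0.01305 L.
At equivalence all the acid is converted to F-; total volume = 0.03588 + 0.01305 = 0.04893 L, so [F-] = 0.004083/0.04893 = 0.08346 M.
Kb = Kw/Ka = 1.0e-14 / 6.8 x 10^-4 = 1.47e-11.
[OH^-] = sqrt(Kb x [F-]) = sqrt(1.47e-11 x 0.08346) = 1.11e-6 M.
pOH = 5.96, so pH = 14.00 - 5.96 = 8.04.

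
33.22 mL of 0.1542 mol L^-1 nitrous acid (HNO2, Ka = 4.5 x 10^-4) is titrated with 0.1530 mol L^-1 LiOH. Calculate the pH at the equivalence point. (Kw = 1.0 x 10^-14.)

8.12

n(HNO2) = 0.1542 x 0.03322 = 0.005123 mol; V(LiOH) at equivalence = 0.005123/0.1530 = 0.03348 L.
At equivalence all the acid is converted to NO2-; total volume = 0.03322 + 0.03348 = 0.06670 L, so [NO2-] = 0.005123/0.06670 = 0.07680 M.
Kb = Kw/Ka = 1.0e-14 / 4.5 x 10^-4 = 2.22e-11.
[OH^-] = sqrt(Kb x [NO2-]) = sqrt(2.22e-11 x 0.07680) = 1.31e-6 M.
pOH = 5.88, so pH = 14.00 - 5.88 = 8.12.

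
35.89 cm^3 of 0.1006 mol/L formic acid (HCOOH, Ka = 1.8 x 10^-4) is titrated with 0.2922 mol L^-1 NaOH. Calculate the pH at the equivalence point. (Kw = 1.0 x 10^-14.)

n(HCOOH) = 0.1006 x 0.03589 = 0.003611 mol; V(NaOH) at equivalence = 0.003611/0.2922 = 0.01236 L.
At equivalence all the acid is converted to HCOO-; total volume = 0.03589 + 0.01236 = 0.04825 L, so [HCOO-] = 0.003611/0.04825 = 0.07484 M.
Kb = Kw/Ka = 1.0e-14 / 1.8 x 10^-4 = 5.56e-11.
[OH^-] = sqrt(Kb x [HCOO-]) = sqrt(5.56e-11 x 0.07484) = 2.04e-6 M.
pOH = 5.69, so pH = 14.00 - 5.69 = 8.31.

8.31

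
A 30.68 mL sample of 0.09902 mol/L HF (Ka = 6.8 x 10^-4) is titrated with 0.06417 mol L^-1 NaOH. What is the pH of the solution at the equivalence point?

n(HF) = 0.09902 x 0.03068 = 0.003038 mol; V(NaOH) at equivalence = 0.003038/0.06417 = 0.04734 L.
At equivalence all the acid is converted to F-; total volume = 0.03068 + 0.04734 = 0.07802 L, so [F-] = 0.003038/0.07802 = 0.03894 M.
Kb = Kw/Ka = 1.0e-14 / 6.8 x 10^-4 = 1.47e-11.
[OH^-] = sqrt(Kb x [F-]) = sqrt(1.47e-11 x 0.03894) = 7.57e-7 M.
pOH = 6.12, so pH = 14.00 - 6.12 = 7.88.

7.88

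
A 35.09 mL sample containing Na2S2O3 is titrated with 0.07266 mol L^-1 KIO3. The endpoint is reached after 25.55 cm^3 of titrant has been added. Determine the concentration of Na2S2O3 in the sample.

0.317 M

n(KIO3) = 0.07266 x 0.02555 = 0.001856 mol.
From the balanced equation, 1 mol KIO3 reacts with 6 mol Na2S2O3, so n(Na2S2O3) = 0.001856 x 6/1 = 0.01114 mol.
[Na2S2O3] = 0.01114 / 0.03509 L = 0.317 M.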